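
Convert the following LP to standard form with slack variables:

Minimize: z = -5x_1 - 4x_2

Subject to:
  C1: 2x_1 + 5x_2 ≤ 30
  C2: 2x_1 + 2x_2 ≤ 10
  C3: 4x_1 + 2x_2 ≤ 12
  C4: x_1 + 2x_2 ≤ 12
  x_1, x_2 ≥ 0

min z = -5x_1 - 4x_2

s.t.
  2x_1 + 5x_2 + s1 = 30
  2x_1 + 2x_2 + s2 = 10
  4x_1 + 2x_2 + s3 = 12
  x_1 + 2x_2 + s4 = 12
  x_1, x_2, s1, s2, s3, s4 ≥ 0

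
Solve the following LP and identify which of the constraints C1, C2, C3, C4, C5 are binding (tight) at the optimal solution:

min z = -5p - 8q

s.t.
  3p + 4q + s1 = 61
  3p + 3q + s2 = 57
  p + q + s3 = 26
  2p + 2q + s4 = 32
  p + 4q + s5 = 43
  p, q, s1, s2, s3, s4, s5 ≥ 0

At p = 7, q = 9, compute slack b - a·x for each constraint:
  C1: 61 − 57 = 4  (slack)
  C2: 57 − 48 = 9  (slack)
  C3: 26 − 16 = 10  (slack)
  C4: 32 − 32 = 0  (binding)
  C5: 43 − 43 = 0  (binding)

Optimal: p = 7, q = 9
Binding: C4, C5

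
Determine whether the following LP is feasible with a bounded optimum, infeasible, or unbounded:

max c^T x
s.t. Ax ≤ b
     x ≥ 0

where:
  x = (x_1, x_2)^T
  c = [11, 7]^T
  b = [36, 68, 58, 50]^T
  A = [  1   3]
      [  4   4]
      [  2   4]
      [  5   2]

Feasible with a bounded optimal solution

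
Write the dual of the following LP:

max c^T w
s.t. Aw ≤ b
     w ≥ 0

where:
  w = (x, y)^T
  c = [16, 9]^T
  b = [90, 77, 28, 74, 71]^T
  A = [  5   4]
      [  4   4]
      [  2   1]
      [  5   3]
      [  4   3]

Primal max cᵀx s.t. Ax ≤ b, x ≥ 0  →  Dual min bᵀy s.t. Aᵀy ≥ c, y ≥ 0.

Minimize: z = 90y1 + 77y2 + 28y3 + 74y4 + 71y5

Subject to:
  5y1 + 4y2 + 2y3 + 5y4 + 4y5 ≥ 16
  4y1 + 4y2 + y3 + 3y4 + 3y5 ≥ 9
  y1, y2, y3, y4, y5 ≥ 0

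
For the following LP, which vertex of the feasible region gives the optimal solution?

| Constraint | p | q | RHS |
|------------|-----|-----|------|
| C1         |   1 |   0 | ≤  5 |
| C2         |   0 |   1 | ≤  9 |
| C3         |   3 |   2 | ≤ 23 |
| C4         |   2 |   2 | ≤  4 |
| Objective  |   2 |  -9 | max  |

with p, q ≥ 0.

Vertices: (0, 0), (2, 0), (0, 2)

Evaluate the objective at each vertex of the feasible region:
  z(0, 0) = 0
  z(2, 0) = 4  ←
  z(0, 2) = -18
The maximum is at p = 2, q = 0.

(2, 0)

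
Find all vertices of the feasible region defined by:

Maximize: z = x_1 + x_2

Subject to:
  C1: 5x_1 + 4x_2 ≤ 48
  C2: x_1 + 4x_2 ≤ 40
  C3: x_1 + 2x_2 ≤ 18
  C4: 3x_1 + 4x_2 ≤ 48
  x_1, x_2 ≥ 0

(0, 0), (9.6, 0), (4, 7), (0, 9)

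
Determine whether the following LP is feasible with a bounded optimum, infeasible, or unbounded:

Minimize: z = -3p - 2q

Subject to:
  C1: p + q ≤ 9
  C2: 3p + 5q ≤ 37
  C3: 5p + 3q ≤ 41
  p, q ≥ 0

Feasible with a bounded optimal solution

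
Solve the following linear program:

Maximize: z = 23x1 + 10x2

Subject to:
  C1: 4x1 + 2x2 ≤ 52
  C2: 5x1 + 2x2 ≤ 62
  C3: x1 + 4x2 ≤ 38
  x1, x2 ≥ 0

Evaluate the objective at each vertex of the feasible region:
  z(0, 0) = 0
  z(12.4, 0) = 285.2
  z(10, 6) = 290  ←
  z(9.429, 7.143) = 288.3
  z(0, 9.5) = 95
The maximum is at x1 = 10, x2 = 6.

x1 = 10, x2 = 6, z = 290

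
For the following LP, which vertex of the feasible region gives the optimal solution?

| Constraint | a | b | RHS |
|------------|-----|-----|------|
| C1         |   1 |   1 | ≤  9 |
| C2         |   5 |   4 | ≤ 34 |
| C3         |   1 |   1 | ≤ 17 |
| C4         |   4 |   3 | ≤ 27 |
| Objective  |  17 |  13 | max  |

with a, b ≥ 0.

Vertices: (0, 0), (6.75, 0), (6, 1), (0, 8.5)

Evaluate the objective at each vertex of the feasible region:
  z(0, 0) = 0
  z(6.75, 0) = 114.8
  z(6, 1) = 115  ←
  z(0, 8.5) = 110.5
The maximum is at a = 6, b = 1.

(6, 1)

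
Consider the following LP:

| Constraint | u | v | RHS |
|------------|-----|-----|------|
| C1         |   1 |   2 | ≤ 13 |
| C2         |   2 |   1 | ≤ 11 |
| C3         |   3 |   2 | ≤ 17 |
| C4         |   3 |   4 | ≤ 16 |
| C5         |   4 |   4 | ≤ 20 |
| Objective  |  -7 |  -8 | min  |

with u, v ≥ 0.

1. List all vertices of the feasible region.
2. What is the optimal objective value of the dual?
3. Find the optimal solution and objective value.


1. (0, 0), (5, 0), (4, 1), (0, 4)
2. -36
3. u = 4, v = 1, z = -36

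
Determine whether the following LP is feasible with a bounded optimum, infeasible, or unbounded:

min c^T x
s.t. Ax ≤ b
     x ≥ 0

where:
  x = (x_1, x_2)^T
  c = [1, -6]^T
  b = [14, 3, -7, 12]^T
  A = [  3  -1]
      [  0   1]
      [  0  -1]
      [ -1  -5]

Infeasible (no feasible solution exists)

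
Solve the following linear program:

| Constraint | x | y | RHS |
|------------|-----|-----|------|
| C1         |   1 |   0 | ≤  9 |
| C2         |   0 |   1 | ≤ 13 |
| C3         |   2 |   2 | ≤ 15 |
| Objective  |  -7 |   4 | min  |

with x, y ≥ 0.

Evaluate the objective at each vertex of the feasible region:
  z(0, 0) = 0
  z(7.5, 0) = -52.5  ←
  z(0, 7.5) = 30
The minimum is at x = 7.5, y = 0.

x = 7.5, y = 0, z = -52.5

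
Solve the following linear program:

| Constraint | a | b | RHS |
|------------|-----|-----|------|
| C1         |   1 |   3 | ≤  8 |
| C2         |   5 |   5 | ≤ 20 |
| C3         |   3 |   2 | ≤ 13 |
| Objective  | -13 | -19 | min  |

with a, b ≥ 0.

Evaluate the objective at each vertex of the feasible region:
  z(0, 0) = 0
  z(4, 0) = -52
  z(2, 2) = -64  ←
  z(0, 2.667) = -50.67
The minimum is at a = 2, b = 2.

a = 2, b = 2, z = -64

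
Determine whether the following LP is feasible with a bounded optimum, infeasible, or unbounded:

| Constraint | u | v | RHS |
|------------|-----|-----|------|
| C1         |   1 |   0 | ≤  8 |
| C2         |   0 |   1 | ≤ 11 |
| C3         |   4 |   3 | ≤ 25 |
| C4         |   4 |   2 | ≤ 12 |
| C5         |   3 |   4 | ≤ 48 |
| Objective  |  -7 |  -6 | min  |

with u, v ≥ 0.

Feasible with a bounded optimal solution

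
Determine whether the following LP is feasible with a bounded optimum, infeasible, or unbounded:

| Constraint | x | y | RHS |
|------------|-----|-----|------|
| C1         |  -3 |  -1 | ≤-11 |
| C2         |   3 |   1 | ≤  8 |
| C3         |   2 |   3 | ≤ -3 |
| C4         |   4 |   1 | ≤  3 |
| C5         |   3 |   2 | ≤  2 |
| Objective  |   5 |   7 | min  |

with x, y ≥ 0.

Infeasible (no feasible solution exists)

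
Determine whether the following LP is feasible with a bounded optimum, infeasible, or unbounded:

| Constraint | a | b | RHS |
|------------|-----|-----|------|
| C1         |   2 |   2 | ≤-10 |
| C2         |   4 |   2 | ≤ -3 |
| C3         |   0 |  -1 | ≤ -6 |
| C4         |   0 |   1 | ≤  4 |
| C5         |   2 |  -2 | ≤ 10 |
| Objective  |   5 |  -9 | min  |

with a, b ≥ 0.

Infeasible (no feasible solution exists)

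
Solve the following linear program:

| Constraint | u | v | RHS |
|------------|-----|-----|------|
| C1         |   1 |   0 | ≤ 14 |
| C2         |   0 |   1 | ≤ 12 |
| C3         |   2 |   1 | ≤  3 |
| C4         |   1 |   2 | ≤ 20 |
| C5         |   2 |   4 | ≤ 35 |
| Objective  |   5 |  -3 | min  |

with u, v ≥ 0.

Evaluate the objective at each vertex of the feasible region:
  z(0, 0) = 0
  z(1.5, 0) = 7.5
  z(0, 3) = -9  ←
The minimum is at u = 0, v = 3.

u = 0, v = 3, z = -9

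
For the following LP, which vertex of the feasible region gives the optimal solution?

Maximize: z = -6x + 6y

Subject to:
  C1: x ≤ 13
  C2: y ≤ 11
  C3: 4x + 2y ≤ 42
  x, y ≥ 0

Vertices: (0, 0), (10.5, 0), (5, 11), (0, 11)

Evaluate the objective at each vertex of the feasible region:
  z(0, 0) = 0
  z(10.5, 0) = -63
  z(5, 11) = 36
  z(0, 11) = 66  ←
The maximum is at x = 0, y = 11.

(0, 11)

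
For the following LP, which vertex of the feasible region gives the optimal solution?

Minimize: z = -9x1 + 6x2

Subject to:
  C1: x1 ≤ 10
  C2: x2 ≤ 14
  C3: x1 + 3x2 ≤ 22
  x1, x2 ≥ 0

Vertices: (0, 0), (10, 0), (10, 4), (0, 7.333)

Evaluate the objective at each vertex of the feasible region:
  z(0, 0) = 0
  z(10, 0) = -90  ←
  z(10, 4) = -66
  z(0, 7.333) = 44
The minimum is at x1 = 10, x2 = 0.

(10, 0)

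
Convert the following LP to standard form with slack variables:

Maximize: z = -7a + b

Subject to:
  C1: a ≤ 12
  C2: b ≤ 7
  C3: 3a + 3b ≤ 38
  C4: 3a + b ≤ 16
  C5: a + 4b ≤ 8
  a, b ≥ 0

max z = -7a + b

s.t.
  a + s1 = 12
  b + s2 = 7
  3a + 3b + s3 = 38
  3a + b + s4 = 16
  a + 4b + s5 = 8
  a, b, s1, s2, s3, s4, s5 ≥ 0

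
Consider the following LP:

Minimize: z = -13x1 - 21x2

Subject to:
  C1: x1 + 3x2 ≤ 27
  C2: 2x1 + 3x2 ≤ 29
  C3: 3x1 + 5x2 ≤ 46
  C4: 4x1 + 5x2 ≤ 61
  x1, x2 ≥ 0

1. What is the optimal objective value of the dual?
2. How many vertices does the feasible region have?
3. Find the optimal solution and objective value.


1. -196
2. 5
3. x1 = 7, x2 = 5, z = -196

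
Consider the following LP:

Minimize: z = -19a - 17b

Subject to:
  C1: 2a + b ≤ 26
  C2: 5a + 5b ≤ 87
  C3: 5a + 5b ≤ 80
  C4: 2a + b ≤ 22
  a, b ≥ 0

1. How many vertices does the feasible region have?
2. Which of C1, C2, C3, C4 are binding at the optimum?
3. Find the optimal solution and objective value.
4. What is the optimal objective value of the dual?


1. 4
2. C3, C4
3. a = 6, b = 10, z = -284
4. -284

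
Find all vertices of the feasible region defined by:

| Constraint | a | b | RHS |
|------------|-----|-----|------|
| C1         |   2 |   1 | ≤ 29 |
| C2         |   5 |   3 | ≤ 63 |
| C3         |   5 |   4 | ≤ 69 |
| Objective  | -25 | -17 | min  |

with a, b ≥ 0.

(0, 0), (12.6, 0), (9, 6), (0, 17.25)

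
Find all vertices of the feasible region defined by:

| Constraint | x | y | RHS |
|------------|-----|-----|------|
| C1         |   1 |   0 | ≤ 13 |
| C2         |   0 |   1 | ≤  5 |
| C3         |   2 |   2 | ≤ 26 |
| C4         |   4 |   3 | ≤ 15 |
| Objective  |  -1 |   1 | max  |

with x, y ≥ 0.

(0, 0), (3.75, 0), (0, 5)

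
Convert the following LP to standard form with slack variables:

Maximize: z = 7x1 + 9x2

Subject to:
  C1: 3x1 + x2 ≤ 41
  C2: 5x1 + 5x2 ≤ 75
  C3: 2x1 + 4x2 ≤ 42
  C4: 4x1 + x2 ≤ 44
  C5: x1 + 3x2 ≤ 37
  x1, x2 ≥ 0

max z = 7x1 + 9x2

s.t.
  3x1 + x2 + s1 = 41
  5x1 + 5x2 + s2 = 75
  2x1 + 4x2 + s3 = 42
  4x1 + x2 + s4 = 44
  x1 + 3x2 + s5 = 37
  x1, x2, s1, s2, s3, s4, s5 ≥ 0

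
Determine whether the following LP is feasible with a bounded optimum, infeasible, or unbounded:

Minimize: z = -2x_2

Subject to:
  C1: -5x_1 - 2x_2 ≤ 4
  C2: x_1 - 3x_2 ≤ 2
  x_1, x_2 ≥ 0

Unbounded (objective can decrease without bound)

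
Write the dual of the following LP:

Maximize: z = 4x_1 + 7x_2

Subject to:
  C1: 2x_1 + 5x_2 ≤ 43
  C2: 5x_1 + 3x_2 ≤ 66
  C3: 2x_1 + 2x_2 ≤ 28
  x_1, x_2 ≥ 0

Primal max cᵀx s.t. Ax ≤ b, x ≥ 0  →  Dual min bᵀy s.t. Aᵀy ≥ c, y ≥ 0.

Minimize: z = 43y1 + 66y2 + 28y3

Subject to:
  2y1 + 5y2 + 2y3 ≥ 4
  5y1 + 3y2 + 2y3 ≥ 7
  y1, y2, y3 ≥ 0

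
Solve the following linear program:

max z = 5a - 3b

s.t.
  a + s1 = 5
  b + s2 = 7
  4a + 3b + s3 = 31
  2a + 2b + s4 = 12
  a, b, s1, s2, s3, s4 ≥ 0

Evaluate the objective at each vertex of the feasible region:
  z(0, 0) = 0
  z(5, 0) = 25  ←
  z(5, 1) = 22
  z(0, 6) = -18
The maximum is at a = 5, b = 0.

a = 5, b = 0, z = 25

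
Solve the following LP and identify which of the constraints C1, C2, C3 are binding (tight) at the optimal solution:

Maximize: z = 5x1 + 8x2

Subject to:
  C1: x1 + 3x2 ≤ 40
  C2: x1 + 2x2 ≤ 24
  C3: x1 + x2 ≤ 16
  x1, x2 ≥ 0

At x1 = 8, x2 = 8, compute slack b - a·x for each constraint:
  C1: 40 − 32 = 8  (slack)
  C2: 24 − 24 = 0  (binding)
  C3: 16 − 16 = 0  (binding)

Optimal: x1 = 8, x2 = 8
Binding: C2, C3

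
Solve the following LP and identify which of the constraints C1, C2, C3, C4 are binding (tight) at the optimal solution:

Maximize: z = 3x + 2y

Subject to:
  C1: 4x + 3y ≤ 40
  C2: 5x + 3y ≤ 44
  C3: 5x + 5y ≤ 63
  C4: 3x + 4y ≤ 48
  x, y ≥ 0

At x = 4, y = 8, compute slack b - a·x for each constraint:
  C1: 40 − 40 = 0  (binding)
  C2: 44 − 44 = 0  (binding)
  C3: 63 − 60 = 3  (slack)
  C4: 48 − 44 = 4  (slack)

Optimal: x = 4, y = 8
Binding: C1, C2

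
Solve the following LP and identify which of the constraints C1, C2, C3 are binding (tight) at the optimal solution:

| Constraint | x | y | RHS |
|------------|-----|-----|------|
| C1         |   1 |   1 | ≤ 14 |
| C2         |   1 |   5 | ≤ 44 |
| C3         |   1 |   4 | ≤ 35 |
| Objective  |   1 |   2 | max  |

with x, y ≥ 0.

At x = 7, y = 7, compute slack b - a·x for each constraint:
  C1: 14 − 14 = 0  (binding)
  C2: 44 − 42 = 2  (slack)
  C3: 35 − 35 = 0  (binding)

Optimal: x = 7, y = 7
Binding: C1, C3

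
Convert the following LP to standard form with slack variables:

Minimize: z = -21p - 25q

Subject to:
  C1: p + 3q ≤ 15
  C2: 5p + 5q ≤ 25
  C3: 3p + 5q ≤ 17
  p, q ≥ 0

min z = -21p - 25q

s.t.
  p + 3q + s1 = 15
  5p + 5q + s2 = 25
  3p + 5q + s3 = 17
  p, q, s1, s2, s3 ≥ 0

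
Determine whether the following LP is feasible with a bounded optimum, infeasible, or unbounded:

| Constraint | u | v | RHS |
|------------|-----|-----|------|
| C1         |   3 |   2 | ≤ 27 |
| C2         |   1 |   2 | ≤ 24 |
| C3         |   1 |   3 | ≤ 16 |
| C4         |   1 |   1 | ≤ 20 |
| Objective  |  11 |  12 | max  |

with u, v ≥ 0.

Feasible with a bounded optimal solution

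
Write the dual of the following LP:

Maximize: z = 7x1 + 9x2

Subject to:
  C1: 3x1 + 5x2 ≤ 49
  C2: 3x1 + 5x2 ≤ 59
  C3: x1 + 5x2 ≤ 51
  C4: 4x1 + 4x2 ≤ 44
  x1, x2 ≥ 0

Primal max cᵀx s.t. Ax ≤ b, x ≥ 0  →  Dual min bᵀy s.t. Aᵀy ≥ c, y ≥ 0.

Minimize: z = 49y1 + 59y2 + 51y3 + 44y4

Subject to:
  3y1 + 3y2 + y3 + 4y4 ≥ 7
  5y1 + 5y2 + 5y3 + 4y4 ≥ 9
  y1, y2, y3, y4 ≥ 0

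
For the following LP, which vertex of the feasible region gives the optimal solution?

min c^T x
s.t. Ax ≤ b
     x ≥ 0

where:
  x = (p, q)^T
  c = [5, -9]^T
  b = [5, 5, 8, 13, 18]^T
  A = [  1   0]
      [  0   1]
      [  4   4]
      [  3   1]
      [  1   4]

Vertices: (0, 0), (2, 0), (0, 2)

Evaluate the objective at each vertex of the feasible region:
  z(0, 0) = 0
  z(2, 0) = 10
  z(0, 2) = -18  ←
The minimum is at p = 0, q = 2.

(0, 2)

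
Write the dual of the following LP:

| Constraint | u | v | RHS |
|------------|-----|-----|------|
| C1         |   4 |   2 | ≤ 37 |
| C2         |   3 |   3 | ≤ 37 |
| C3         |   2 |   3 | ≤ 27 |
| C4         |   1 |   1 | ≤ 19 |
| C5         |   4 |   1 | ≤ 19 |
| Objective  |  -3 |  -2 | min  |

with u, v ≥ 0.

Primal min cᵀx s.t. Ax ≤ b, x ≥ 0  →  Dual max −bᵀy s.t. Aᵀy ≥ −c, y ≥ 0.

Maximize: z = -37y1 - 37y2 - 27y3 - 19y4 - 19y5

Subject to:
  4y1 + 3y2 + 2y3 + y4 + 4y5 ≥ 3
  2y1 + 3y2 + 3y3 + y4 + y5 ≥ 2
  y1, y2, y3, y4, y5 ≥ 0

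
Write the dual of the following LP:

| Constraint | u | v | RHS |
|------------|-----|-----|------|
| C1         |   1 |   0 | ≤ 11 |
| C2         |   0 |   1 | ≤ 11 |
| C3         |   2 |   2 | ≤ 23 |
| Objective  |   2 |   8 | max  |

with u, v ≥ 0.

Primal max cᵀx s.t. Ax ≤ b, x ≥ 0  →  Dual min bᵀy s.t. Aᵀy ≥ c, y ≥ 0.

Minimize: z = 11y1 + 11y2 + 23y3

Subject to:
  y1 + 2y3 ≥ 2
  y2 + 2y3 ≥ 8
  y1, y2, y3 ≥ 0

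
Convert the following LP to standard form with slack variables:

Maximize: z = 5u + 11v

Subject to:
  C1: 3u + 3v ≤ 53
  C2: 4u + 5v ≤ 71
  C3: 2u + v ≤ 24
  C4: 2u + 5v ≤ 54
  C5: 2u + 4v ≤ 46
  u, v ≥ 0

max z = 5u + 11v

s.t.
  3u + 3v + s1 = 53
  4u + 5v + s2 = 71
  2u + v + s3 = 24
  2u + 5v + s4 = 54
  2u + 4v + s5 = 46
  u, v, s1, s2, s3, s4, s5 ≥ 0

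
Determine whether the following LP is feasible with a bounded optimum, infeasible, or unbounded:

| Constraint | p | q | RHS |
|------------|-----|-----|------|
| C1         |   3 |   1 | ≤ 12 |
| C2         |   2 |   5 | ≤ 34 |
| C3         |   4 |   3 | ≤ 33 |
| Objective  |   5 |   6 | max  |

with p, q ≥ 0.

Feasible with a bounded optimal solution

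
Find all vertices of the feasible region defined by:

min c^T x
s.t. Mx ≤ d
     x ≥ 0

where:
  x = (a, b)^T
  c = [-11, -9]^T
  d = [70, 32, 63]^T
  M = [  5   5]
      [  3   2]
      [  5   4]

(0, 0), (10.67, 0), (4, 10), (0, 14)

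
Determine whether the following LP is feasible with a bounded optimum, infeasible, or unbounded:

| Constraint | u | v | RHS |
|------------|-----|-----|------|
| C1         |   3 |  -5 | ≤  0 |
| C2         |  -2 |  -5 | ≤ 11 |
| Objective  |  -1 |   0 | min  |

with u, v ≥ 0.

Unbounded (objective can decrease without bound)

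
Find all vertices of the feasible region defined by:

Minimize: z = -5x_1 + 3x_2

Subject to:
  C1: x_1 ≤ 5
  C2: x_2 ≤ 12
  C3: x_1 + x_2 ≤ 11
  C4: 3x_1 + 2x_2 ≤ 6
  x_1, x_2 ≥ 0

(0, 0), (2, 0), (0, 3)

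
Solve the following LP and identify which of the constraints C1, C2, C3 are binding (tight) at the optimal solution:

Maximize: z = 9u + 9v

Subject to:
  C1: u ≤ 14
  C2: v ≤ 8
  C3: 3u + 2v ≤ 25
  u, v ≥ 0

At u = 3, v = 8, compute slack b - a·x for each constraint:
  C1: 14 − 3 = 11  (slack)
  C2: 8 − 8 = 0  (binding)
  C3: 25 − 25 = 0  (binding)

Optimal: u = 3, v = 8
Binding: C2, C3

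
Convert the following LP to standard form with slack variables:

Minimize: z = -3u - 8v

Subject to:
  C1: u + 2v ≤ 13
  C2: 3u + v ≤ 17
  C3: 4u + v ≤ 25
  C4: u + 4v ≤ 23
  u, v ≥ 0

min z = -3u - 8v

s.t.
  u + 2v + s1 = 13
  3u + v + s2 = 17
  4u + v + s3 = 25
  u + 4v + s4 = 23
  u, v, s1, s2, s3, s4 ≥ 0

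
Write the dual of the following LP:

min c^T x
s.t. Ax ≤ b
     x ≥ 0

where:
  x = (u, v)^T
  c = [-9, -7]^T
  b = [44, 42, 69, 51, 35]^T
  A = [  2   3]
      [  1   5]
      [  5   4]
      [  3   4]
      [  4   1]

Primal min cᵀx s.t. Ax ≤ b, x ≥ 0  →  Dual max −bᵀy s.t. Aᵀy ≥ −c, y ≥ 0.

Maximize: z = -44y1 - 42y2 - 69y3 - 51y4 - 35y5

Subject to:
  2y1 + y2 + 5y3 + 3y4 + 4y5 ≥ 9
  3y1 + 5y2 + 4y3 + 4y4 + y5 ≥ 7
  y1, y2, y3, y4, y5 ≥ 0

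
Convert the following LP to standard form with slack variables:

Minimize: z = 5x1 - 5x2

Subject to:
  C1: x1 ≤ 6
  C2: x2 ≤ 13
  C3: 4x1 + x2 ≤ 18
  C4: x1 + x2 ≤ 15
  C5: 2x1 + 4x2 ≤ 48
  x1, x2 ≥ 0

min z = 5x1 - 5x2

s.t.
  x1 + s1 = 6
  x2 + s2 = 13
  4x1 + x2 + s3 = 18
  x1 + x2 + s4 = 15
  2x1 + 4x2 + s5 = 48
  x1, x2, s1, s2, s3, s4, s5 ≥ 0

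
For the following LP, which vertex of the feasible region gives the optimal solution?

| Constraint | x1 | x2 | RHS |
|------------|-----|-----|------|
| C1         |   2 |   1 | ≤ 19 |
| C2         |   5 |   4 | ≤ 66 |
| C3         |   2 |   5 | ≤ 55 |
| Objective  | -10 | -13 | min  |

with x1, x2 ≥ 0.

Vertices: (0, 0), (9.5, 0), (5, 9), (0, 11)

Evaluate the objective at each vertex of the feasible region:
  z(0, 0) = 0
  z(9.5, 0) = -95
  z(5, 9) = -167  ←
  z(0, 11) = -143
The minimum is at x1 = 5, x2 = 9.

(5, 9)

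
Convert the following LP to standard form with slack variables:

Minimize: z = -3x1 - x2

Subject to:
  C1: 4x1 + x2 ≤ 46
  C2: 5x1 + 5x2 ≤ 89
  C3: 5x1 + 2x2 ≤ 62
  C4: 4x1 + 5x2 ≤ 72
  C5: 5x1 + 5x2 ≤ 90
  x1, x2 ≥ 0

min z = -3x1 - x2

s.t.
  4x1 + x2 + s1 = 46
  5x1 + 5x2 + s2 = 89
  5x1 + 2x2 + s3 = 62
  4x1 + 5x2 + s4 = 72
  5x1 + 5x2 + s5 = 90
  x1, x2, s1, s2, s3, s4, s5 ≥ 0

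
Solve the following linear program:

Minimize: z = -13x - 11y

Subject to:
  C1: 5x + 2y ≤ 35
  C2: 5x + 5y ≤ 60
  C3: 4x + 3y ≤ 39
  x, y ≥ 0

Evaluate the objective at each vertex of the feasible region:
  z(0, 0) = 0
  z(7, 0) = -91
  z(3.857, 7.857) = -136.6
  z(3, 9) = -138  ←
  z(0, 12) = -132
The minimum is at x = 3, y = 9.

x = 3, y = 9, z = -138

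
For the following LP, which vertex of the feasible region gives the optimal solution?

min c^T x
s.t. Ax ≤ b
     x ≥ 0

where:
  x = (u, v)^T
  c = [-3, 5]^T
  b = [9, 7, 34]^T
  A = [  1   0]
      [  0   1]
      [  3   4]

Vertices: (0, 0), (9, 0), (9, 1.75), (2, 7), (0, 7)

Evaluate the objective at each vertex of the feasible region:
  z(0, 0) = 0
  z(9, 0) = -27  ←
  z(9, 1.75) = -18.25
  z(2, 7) = 29
  z(0, 7) = 35
The minimum is at u = 9, v = 0.

(9, 0)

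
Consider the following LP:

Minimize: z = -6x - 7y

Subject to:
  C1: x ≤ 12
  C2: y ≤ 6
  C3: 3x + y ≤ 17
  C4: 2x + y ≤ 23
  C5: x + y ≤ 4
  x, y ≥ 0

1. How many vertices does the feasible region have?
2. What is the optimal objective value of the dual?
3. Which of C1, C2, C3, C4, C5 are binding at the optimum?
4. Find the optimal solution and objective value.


1. 3
2. -28
3. C5
4. x = 0, y = 4, z = -28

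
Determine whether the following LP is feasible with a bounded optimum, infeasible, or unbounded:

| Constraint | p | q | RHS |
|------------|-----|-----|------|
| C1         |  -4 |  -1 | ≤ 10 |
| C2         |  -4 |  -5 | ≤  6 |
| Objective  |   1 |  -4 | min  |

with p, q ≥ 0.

Unbounded (objective can decrease without bound)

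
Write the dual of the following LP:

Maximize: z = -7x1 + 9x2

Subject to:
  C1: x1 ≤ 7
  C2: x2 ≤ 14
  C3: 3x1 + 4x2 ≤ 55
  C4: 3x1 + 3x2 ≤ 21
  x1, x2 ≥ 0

Primal max cᵀx s.t. Ax ≤ b, x ≥ 0  →  Dual min bᵀy s.t. Aᵀy ≥ c, y ≥ 0.

Minimize: z = 7y1 + 14y2 + 55y3 + 21y4

Subject to:
  y1 + 3y3 + 3y4 ≥ -7
  y2 + 4y3 + 3y4 ≥ 9
  y1, y2, y3, y4 ≥ 0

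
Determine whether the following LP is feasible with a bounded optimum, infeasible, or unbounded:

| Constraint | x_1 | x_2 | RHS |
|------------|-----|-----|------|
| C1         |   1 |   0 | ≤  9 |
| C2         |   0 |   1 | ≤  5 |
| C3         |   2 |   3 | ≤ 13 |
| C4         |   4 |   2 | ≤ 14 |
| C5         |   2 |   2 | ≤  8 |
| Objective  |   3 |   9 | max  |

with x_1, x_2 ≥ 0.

Feasible with a bounded optimal solution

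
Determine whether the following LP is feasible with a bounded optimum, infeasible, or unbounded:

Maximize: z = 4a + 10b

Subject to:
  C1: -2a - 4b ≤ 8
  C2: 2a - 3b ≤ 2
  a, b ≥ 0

Unbounded (objective can increase without bound)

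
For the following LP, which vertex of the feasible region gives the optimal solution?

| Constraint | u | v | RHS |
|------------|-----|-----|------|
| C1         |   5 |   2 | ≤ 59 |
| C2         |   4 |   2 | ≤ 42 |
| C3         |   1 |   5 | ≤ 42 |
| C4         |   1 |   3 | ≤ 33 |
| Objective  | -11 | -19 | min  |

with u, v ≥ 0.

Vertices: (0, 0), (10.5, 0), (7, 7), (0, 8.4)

Evaluate the objective at each vertex of the feasible region:
  z(0, 0) = 0
  z(10.5, 0) = -115.5
  z(7, 7) = -210  ←
  z(0, 8.4) = -159.6
The minimum is at u = 7, v = 7.

(7, 7)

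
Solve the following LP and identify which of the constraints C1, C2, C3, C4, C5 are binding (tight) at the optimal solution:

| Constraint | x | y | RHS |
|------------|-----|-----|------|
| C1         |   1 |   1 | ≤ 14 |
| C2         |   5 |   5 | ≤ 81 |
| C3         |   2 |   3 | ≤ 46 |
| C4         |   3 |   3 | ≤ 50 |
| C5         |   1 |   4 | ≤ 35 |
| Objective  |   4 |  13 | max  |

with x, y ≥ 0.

At x = 7, y = 7, compute slack b - a·x for each constraint:
  C1: 14 − 14 = 0  (binding)
  C2: 81 − 70 = 11  (slack)
  C3: 46 − 35 = 11  (slack)
  C4: 50 − 42 = 8  (slack)
  C5: 35 − 35 = 0  (binding)

Optimal: x = 7, y = 7
Binding: C1, C5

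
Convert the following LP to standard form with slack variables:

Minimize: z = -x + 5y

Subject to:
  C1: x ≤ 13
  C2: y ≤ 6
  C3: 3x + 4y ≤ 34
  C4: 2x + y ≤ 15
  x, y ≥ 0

min z = -x + 5y

s.t.
  x + s1 = 13
  y + s2 = 6
  3x + 4y + s3 = 34
  2x + y + s4 = 15
  x, y, s1, s2, s3, s4 ≥ 0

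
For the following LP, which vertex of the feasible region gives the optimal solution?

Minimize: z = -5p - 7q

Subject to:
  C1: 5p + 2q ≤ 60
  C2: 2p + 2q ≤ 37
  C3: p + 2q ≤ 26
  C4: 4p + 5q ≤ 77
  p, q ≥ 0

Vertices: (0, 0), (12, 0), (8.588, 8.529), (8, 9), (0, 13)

Evaluate the objective at each vertex of the feasible region:
  z(0, 0) = 0
  z(12, 0) = -60
  z(8.588, 8.529) = -102.6
  z(8, 9) = -103  ←
  z(0, 13) = -91
The minimum is at p = 8, q = 9.

(8, 9)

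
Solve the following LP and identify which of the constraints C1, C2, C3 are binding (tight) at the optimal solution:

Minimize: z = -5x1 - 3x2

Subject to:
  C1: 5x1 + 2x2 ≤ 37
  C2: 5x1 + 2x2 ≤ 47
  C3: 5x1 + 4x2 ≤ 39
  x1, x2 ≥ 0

At x1 = 7, x2 = 1, compute slack b - a·x for each constraint:
  C1: 37 − 37 = 0  (binding)
  C2: 47 − 37 = 10  (slack)
  C3: 39 − 39 = 0  (binding)

Optimal: x1 = 7, x2 = 1
Binding: C1, C3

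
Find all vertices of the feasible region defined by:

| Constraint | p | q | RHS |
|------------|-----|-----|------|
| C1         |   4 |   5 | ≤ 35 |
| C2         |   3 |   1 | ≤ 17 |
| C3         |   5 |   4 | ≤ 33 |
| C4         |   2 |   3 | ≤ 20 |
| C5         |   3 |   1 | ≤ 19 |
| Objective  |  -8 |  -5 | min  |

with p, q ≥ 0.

(0, 0), (5.667, 0), (5, 2), (2.778, 4.778), (2.5, 5), (0, 6.667)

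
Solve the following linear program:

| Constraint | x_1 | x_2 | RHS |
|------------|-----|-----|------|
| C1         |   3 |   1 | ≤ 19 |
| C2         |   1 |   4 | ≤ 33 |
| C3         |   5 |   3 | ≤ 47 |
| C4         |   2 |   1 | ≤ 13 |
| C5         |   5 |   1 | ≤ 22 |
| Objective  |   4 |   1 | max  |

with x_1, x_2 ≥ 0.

Evaluate the objective at each vertex of the feasible region:
  z(0, 0) = 0
  z(4.4, 0) = 17.6
  z(3, 7) = 19  ←
  z(2.714, 7.571) = 18.43
  z(0, 8.25) = 8.25
The maximum is at x_1 = 3, x_2 = 7.

x_1 = 3, x_2 = 7, z = 19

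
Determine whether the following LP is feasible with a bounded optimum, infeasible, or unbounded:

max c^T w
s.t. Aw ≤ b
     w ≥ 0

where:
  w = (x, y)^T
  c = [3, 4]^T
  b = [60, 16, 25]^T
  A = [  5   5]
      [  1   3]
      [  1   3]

Feasible with a bounded optimal solution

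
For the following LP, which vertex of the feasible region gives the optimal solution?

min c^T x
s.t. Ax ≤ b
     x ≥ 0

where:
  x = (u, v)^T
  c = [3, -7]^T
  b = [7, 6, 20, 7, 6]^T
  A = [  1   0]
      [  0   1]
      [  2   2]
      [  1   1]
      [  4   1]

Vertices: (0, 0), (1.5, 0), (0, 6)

Evaluate the objective at each vertex of the feasible region:
  z(0, 0) = 0
  z(1.5, 0) = 4.5
  z(0, 6) = -42  ←
The minimum is at u = 0, v = 6.

(0, 6)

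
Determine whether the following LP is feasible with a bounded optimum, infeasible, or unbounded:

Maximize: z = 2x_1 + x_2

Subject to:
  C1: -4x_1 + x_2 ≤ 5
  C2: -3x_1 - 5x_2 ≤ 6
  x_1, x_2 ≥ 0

Unbounded (objective can increase without bound)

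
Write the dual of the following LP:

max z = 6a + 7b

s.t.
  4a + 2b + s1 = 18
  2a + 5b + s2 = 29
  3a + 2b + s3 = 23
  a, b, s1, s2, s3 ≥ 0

Primal max cᵀx s.t. Ax ≤ b, x ≥ 0  →  Dual min bᵀy s.t. Aᵀy ≥ c, y ≥ 0.

Minimize: z = 18y1 + 29y2 + 23y3

Subject to:
  4y1 + 2y2 + 3y3 ≥ 6
  2y1 + 5y2 + 2y3 ≥ 7
  y1, y2, y3 ≥ 0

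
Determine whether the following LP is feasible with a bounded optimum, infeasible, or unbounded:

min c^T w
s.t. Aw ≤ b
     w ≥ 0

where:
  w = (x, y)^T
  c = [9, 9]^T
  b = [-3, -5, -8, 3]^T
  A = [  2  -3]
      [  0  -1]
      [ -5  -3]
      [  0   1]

Infeasible (no feasible solution exists)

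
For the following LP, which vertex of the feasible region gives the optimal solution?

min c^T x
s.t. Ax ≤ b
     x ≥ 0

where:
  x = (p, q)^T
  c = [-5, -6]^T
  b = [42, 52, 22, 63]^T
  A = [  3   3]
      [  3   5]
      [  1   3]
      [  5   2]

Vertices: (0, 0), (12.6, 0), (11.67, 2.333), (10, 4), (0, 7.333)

Evaluate the objective at each vertex of the feasible region:
  z(0, 0) = 0
  z(12.6, 0) = -63
  z(11.67, 2.333) = -72.33
  z(10, 4) = -74  ←
  z(0, 7.333) = -44
The minimum is at p = 10, q = 4.

(10, 4)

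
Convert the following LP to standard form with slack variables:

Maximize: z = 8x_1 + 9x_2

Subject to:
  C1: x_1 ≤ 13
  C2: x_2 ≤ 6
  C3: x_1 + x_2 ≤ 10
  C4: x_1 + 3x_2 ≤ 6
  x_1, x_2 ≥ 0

max z = 8x_1 + 9x_2

s.t.
  x_1 + s1 = 13
  x_2 + s2 = 6
  x_1 + x_2 + s3 = 10
  x_1 + 3x_2 + s4 = 6
  x_1, x_2, s1, s2, s3, s4 ≥ 0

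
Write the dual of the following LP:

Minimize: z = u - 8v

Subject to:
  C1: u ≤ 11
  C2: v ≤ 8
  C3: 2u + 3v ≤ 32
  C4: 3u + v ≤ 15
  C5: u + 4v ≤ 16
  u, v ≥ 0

Primal min cᵀx s.t. Ax ≤ b, x ≥ 0  →  Dual max −bᵀy s.t. Aᵀy ≥ −c, y ≥ 0.

Maximize: z = -11y1 - 8y2 - 32y3 - 15y4 - 16y5

Subject to:
  y1 + 2y3 + 3y4 + y5 ≥ -1
  y2 + 3y3 + y4 + 4y5 ≥ 8
  y1, y2, y3, y4, y5 ≥ 0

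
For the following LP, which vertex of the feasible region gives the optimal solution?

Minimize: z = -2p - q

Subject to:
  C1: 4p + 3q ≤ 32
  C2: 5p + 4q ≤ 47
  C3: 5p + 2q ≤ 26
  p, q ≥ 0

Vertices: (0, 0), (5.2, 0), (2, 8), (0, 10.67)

Evaluate the objective at each vertex of the feasible region:
  z(0, 0) = 0
  z(5.2, 0) = -10.4
  z(2, 8) = -12  ←
  z(0, 10.67) = -10.67
The minimum is at p = 2, q = 8.

(2, 8)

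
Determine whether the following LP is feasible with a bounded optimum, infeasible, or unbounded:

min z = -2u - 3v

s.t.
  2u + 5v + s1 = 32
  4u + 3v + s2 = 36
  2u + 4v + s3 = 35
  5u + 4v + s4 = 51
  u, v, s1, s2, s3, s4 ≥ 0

Feasible with a bounded optimal solution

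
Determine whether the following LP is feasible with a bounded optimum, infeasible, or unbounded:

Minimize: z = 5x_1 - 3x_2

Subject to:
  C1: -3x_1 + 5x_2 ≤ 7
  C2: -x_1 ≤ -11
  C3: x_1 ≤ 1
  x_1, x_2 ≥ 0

Infeasible (no feasible solution exists)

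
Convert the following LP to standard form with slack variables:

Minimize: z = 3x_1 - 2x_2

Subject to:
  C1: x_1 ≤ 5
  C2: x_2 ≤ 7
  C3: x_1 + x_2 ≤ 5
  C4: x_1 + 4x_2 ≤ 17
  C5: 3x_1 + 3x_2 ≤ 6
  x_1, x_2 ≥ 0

min z = 3x_1 - 2x_2

s.t.
  x_1 + s1 = 5
  x_2 + s2 = 7
  x_1 + x_2 + s3 = 5
  x_1 + 4x_2 + s4 = 17
  3x_1 + 3x_2 + s5 = 6
  x_1, x_2, s1, s2, s3, s4, s5 ≥ 0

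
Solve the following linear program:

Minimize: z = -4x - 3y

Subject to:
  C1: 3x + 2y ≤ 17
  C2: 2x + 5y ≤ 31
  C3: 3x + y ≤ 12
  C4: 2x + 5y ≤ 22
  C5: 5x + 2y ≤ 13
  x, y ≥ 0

Evaluate the objective at each vertex of the feasible region:
  z(0, 0) = 0
  z(2.6, 0) = -10.4
  z(1, 4) = -16  ←
  z(0, 4.4) = -13.2
The minimum is at x = 1, y = 4.

x = 1, y = 4, z = -16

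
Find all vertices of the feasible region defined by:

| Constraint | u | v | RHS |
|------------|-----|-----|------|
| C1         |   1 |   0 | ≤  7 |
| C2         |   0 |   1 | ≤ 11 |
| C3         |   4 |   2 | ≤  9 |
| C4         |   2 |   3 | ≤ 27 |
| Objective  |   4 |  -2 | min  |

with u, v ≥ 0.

(0, 0), (2.25, 0), (0, 4.5)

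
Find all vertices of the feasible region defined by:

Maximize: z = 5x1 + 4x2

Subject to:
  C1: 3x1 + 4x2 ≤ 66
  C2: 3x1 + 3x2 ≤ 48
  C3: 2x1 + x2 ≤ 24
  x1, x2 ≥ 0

(0, 0), (12, 0), (8, 8), (0, 16)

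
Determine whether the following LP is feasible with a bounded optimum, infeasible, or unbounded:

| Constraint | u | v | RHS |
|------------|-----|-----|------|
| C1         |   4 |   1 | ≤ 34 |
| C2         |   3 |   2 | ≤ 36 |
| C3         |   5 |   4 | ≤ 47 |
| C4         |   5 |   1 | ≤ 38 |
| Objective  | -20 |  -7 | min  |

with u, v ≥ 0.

Feasible with a bounded optimal solution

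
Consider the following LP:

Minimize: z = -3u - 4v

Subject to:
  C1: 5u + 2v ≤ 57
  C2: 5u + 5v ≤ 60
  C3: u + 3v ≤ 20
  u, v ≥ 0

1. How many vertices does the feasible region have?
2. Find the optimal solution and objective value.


1. 5
2. u = 8, v = 4, z = -40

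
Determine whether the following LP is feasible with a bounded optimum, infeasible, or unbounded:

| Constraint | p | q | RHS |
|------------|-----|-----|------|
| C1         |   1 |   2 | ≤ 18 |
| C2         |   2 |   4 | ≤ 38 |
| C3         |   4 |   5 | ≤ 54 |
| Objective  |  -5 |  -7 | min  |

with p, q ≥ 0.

Feasible with a bounded optimal solution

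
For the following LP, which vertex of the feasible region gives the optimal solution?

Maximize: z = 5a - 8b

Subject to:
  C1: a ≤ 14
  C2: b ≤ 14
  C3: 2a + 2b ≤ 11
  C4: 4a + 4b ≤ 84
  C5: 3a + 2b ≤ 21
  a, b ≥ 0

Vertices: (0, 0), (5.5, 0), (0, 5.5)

Evaluate the objective at each vertex of the feasible region:
  z(0, 0) = 0
  z(5.5, 0) = 27.5  ←
  z(0, 5.5) = -44
The maximum is at a = 5.5, b = 0.

(5.5, 0)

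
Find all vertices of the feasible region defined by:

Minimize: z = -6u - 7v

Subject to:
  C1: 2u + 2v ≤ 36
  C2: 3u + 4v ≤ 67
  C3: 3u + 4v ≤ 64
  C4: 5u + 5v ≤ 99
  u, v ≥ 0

(0, 0), (18, 0), (8, 10), (0, 16)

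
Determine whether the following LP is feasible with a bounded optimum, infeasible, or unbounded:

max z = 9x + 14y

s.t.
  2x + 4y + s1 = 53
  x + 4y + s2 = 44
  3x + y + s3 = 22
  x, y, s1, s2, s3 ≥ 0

Feasible with a bounded optimal solution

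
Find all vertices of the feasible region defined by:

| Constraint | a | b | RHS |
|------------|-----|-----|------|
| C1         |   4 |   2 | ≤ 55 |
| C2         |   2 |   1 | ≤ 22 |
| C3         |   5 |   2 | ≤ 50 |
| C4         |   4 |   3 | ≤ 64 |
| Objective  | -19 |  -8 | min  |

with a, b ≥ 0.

(0, 0), (10, 0), (6, 10), (1, 20), (0, 21.33)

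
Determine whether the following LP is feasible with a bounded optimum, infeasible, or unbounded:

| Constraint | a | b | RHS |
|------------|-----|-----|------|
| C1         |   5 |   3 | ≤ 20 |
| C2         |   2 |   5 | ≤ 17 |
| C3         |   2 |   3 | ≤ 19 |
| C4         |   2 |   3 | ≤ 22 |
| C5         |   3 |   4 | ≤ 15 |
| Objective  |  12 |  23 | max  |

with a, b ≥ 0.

Feasible with a bounded optimal solution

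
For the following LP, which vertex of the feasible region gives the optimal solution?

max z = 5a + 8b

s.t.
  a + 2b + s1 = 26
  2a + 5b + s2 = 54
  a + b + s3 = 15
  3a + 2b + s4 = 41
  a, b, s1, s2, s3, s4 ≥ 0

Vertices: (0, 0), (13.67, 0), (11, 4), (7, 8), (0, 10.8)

Evaluate the objective at each vertex of the feasible region:
  z(0, 0) = 0
  z(13.67, 0) = 68.33
  z(11, 4) = 87
  z(7, 8) = 99  ←
  z(0, 10.8) = 86.4
The maximum is at a = 7, b = 8.

(7, 8)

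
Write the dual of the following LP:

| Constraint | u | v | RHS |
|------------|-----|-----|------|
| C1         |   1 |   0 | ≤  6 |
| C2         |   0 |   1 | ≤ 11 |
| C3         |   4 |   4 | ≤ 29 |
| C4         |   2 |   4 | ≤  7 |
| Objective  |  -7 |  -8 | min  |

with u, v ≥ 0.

Primal min cᵀx s.t. Ax ≤ b, x ≥ 0  →  Dual max −bᵀy s.t. Aᵀy ≥ −c, y ≥ 0.

Maximize: z = -6y1 - 11y2 - 29y3 - 7y4

Subject to:
  y1 + 4y3 + 2y4 ≥ 7
  y2 + 4y3 + 4y4 ≥ 8
  y1, y2, y3, y4 ≥ 0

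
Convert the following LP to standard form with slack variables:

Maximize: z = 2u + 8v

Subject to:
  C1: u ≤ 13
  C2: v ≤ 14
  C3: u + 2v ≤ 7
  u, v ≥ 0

max z = 2u + 8v

s.t.
  u + s1 = 13
  v + s2 = 14
  u + 2v + s3 = 7
  u, v, s1, s2, s3 ≥ 0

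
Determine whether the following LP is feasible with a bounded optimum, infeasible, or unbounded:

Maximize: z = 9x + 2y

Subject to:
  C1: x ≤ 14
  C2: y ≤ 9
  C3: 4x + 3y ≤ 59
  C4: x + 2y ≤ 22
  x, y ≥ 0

Feasible with a bounded optimal solution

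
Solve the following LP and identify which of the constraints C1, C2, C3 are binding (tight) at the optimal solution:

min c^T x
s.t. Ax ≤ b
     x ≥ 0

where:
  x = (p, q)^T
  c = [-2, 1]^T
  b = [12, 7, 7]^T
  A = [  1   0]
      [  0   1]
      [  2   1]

At p = 3.5, q = 0, compute slack b - a·x for each constraint:
  C1: 12 − 3.5 = 8.5  (slack)
  C2: 7 − 0 = 7  (slack)
  C3: 7 − 7 = 0  (binding)

Optimal: p = 3.5, q = 0
Binding: C3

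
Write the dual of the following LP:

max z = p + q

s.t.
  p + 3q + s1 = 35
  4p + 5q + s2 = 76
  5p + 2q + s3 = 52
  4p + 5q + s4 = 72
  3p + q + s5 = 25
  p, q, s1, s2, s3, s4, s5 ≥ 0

Primal max cᵀx s.t. Ax ≤ b, x ≥ 0  →  Dual min bᵀy s.t. Aᵀy ≥ c, y ≥ 0.

Minimize: z = 35y1 + 76y2 + 52y3 + 72y4 + 25y5

Subject to:
  y1 + 4y2 + 5y3 + 4y4 + 3y5 ≥ 1
  3y1 + 5y2 + 2y3 + 5y4 + y5 ≥ 1
  y1, y2, y3, y4, y5 ≥ 0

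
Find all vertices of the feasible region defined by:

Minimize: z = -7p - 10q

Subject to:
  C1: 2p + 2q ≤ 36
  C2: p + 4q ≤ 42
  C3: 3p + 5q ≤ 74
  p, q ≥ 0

(0, 0), (18, 0), (10, 8), (0, 10.5)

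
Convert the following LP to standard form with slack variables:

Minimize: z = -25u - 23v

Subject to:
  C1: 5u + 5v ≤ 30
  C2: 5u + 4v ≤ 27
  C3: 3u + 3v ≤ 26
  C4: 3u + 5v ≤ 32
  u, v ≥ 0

min z = -25u - 23v

s.t.
  5u + 5v + s1 = 30
  5u + 4v + s2 = 27
  3u + 3v + s3 = 26
  3u + 5v + s4 = 32
  u, v, s1, s2, s3, s4 ≥ 0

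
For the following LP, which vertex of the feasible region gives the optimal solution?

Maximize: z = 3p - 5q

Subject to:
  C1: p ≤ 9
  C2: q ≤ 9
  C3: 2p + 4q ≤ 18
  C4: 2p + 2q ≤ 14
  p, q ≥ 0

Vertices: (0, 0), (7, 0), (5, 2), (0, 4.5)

Evaluate the objective at each vertex of the feasible region:
  z(0, 0) = 0
  z(7, 0) = 21  ←
  z(5, 2) = 5
  z(0, 4.5) = -22.5
The maximum is at p = 7, q = 0.

(7, 0)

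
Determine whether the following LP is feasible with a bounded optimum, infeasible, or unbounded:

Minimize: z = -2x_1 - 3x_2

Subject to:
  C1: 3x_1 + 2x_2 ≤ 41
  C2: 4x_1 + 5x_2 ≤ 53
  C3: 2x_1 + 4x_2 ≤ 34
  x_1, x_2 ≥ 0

Feasible with a bounded optimal solution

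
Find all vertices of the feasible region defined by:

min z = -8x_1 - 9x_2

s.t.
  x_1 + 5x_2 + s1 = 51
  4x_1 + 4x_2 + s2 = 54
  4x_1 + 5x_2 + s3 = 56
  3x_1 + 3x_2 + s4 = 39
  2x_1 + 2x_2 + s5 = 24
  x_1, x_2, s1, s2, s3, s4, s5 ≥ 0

(0, 0), (12, 0), (4, 8), (1.667, 9.867), (0, 10.2)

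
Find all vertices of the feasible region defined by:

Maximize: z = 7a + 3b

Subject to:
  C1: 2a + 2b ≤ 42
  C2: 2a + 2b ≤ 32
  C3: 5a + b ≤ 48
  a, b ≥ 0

(0, 0), (9.6, 0), (8, 8), (0, 16)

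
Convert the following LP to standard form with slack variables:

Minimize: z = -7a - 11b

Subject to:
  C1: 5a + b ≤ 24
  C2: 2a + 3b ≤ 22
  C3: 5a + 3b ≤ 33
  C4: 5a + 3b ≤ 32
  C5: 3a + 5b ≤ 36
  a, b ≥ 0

min z = -7a - 11b

s.t.
  5a + b + s1 = 24
  2a + 3b + s2 = 22
  5a + 3b + s3 = 33
  5a + 3b + s4 = 32
  3a + 5b + s5 = 36
  a, b, s1, s2, s3, s4, s5 ≥ 0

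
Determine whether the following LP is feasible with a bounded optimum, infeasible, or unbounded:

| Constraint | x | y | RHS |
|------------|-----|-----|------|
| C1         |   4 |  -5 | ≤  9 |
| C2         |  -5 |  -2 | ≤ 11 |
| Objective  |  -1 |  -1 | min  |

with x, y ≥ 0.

Unbounded (objective can decrease without bound)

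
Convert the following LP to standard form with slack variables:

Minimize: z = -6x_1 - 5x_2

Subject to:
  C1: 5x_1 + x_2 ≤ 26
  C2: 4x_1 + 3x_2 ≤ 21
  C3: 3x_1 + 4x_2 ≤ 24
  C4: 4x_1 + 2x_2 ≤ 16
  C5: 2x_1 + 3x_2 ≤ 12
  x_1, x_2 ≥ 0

min z = -6x_1 - 5x_2

s.t.
  5x_1 + x_2 + s1 = 26
  4x_1 + 3x_2 + s2 = 21
  3x_1 + 4x_2 + s3 = 24
  4x_1 + 2x_2 + s4 = 16
  2x_1 + 3x_2 + s5 = 12
  x_1, x_2, s1, s2, s3, s4, s5 ≥ 0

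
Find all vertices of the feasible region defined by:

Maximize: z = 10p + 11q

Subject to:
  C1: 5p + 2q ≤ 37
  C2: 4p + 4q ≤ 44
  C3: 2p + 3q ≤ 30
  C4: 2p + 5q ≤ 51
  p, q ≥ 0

(0, 0), (7.4, 0), (5, 6), (3, 8), (0, 10)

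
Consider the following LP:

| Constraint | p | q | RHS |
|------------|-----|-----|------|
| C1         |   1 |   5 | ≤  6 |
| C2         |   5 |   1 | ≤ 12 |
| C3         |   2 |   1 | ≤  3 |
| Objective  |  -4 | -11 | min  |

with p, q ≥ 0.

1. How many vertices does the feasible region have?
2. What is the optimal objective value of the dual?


1. 4
2. -15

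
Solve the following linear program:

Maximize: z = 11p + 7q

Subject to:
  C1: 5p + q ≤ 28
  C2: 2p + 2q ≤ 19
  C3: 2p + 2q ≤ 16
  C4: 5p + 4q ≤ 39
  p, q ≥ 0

Evaluate the objective at each vertex of the feasible region:
  z(0, 0) = 0
  z(5.6, 0) = 61.6
  z(5, 3) = 76  ←
  z(0, 8) = 56
The maximum is at p = 5, q = 3.

p = 5, q = 3, z = 76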